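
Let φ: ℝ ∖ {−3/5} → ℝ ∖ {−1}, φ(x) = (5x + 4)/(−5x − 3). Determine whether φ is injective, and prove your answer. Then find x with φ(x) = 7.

Suppose φ(s) = φ(t). Cross-multiplying: (5s + 4)(−5t − 3) = (5t + 4)(−5s − 3).
Expanding both sides and cancelling the symmetric terms leaves 5·(s − t) = 0. Since 5 ≠ 0, s = t. Therefore φ is injective.
Solving φ(x) = 7: cross-multiplying gives 5x + 4 = 7(−5x − 3), which rearranges to 40x = −25, so x = −5/8.

-5/8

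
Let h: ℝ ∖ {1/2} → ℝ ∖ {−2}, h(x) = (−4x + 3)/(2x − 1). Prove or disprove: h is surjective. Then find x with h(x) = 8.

For any y ≠ −2, solving y(2x − 1) = −4x + 3 for x gives a well-defined x ≠ 1/2. So h is surjective.
Solving h(x) = 8: cross-multiplying gives −4x + 3 = 8(2x − 1), which rearranges to −20x = −11, so x = 11/20.

11/20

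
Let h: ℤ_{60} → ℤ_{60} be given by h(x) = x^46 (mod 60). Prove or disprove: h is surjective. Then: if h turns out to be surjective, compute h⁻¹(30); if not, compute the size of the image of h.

12

h(2): Repeated squaring mod 60: 2^1 ≡ 2, 2^2 ≡ 2² = 4, 2^4 ≡ 4² = 16, 2^8 ≡ 16² = 256 ≡ 16, 2^16 ≡ 16² = 256 ≡ 16, 2^32 ≡ 16² = 256 ≡ 16. Since 46 = 32 + 8 + 4 + 2, 2^46 ≡ 16·16·16·4: 16·16 = 256 ≡ 16, then 16·16 = 256 ≡ 16, then 16·4 = 64 ≡ 4. So 2^46 ≡ 4 (mod 60).
h(8): Repeated squaring mod 60: 8^1 ≡ 8, 8^2 ≡ 8² = 64 ≡ 4, 8^4 ≡ 4² = 16, 8^8 ≡ 16² = 256 ≡ 16, 8^16 ≡ 16² = 256 ≡ 16, 8^32 ≡ 16² = 256 ≡ 16. Since 46 = 32 + 8 + 4 + 2, 8^46 ≡ 16·16·16·4: 16·16 = 256 ≡ 16, then 16·16 = 256 ≡ 16, then 16·4 = 64 ≡ 4. So 8^46 ≡ 4 (mod 60).
So h(2) = h(8) = 4 while 2 ≠ 8, hence h is not injective.
A non-injective map from the 60-element set ℤ_{60} to itself takes at most 59 distinct values, so it cannot be surjective. Hence h is not surjective.
Since h is not surjective, we determine |image(h)|. Computing x^46 mod 60 for each x (by repeated squaring, reducing mod 60 at every step), the values h(0), h(1), …, h(59) are: 0, 1, 4, 9, 16, 25, 36, 49, 4, 21, 40, 1, 24, 49, 16, 45, 16, 49, 24, 1, 40, 21, 4, 49, 36, 25, 16, 9, 4, 1, 0, 1, 4, 9, 16, 25, 36, 49, 4, 21, 40, 1, 24, 49, 16, 45, 16, 49, 24, 1, 40, 21, 4, 49, 36, 25, 16, 9, 4, 1.
The distinct values are {0, 1, 4, 9, 16, 21, 24, 25, 36, 40, 45, 49}; there are 12 of them.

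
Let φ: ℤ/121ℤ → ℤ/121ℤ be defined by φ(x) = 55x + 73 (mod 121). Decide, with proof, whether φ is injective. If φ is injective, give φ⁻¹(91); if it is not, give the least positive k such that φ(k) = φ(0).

11

We have gcd(55, 121) = 11 > 1. Taking x_1 = 0 and x_2 = 11: φ(0) = 73 and φ(11) = 55·11 + 73 = 678 ≡ 73 (mod 121).
So φ(0) = φ(11) while 0 ≠ 11, thus φ is not injective.
Since φ is not injective, we find the least positive k with φ(k) = φ(0): this means 55k ≡ 0 (mod 121), i.e. 121 ∣ 55k. Since gcd(55, 121) = 11, dividing through by 11 this holds exactly when 11 ∣ 5k, and as gcd(5, 11) = 1, exactly when 11 ∣ k.
The smallest positive such k is 11.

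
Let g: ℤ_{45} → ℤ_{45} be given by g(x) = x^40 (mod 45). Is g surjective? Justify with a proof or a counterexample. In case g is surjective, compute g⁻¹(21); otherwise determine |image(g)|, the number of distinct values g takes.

8

g(3): Repeated squaring mod 45: 3^1 ≡ 3, 3^2 ≡ 3² = 9, 3^4 ≡ 9² = 81 ≡ 36, 3^8 ≡ 36² = 1296 ≡ 36, 3^16 ≡ 36² = 1296 ≡ 36, 3^32 ≡ 36² = 1296 ≡ 36. Since 40 = 32 + 8, 3^40 ≡ 36·36: 36·36 = 1296 ≡ 36. So 3^40 ≡ 36 (mod 45).
g(6): Repeated squaring mod 45: 6^1 ≡ 6, 6^2 ≡ 6² = 36, 6^4 ≡ 36² = 1296 ≡ 36, 6^8 ≡ 36² = 1296 ≡ 36, 6^16 ≡ 36² = 1296 ≡ 36, 6^32 ≡ 36² = 1296 ≡ 36. Since 40 = 32 + 8, 6^40 ≡ 36·36: 36·36 = 1296 ≡ 36. So 6^40 ≡ 36 (mod 45).
So g(3) = g(6) = 36 while 3 ≠ 6, hence g is not injective.
A non-injective map from the 45-element set ℤ_{45} to itself takes at most 44 distinct values, so it cannot be surjective. So g is not surjective.
Since g is not surjective, we determine |image(g)|. Computing x^40 mod 45 for each x (by repeated squaring, reducing mod 45 at every step), the values g(0), g(1), …, g(44) are: 0, 1, 16, 36, 31, 40, 36, 16, 1, 36, 10, 16, 36, 31, 31, 0, 16, 1, 36, 1, 25, 36, 31, 31, 36, 25, 1, 36, 1, 16, 0, 31, 31, 36, 16, 10, 36, 1, 16, 36, 40, 31, 36, 16, 1.
The distinct values are {0, 1, 10, 16, 25, 31, 36, 40}; there are 8 of them.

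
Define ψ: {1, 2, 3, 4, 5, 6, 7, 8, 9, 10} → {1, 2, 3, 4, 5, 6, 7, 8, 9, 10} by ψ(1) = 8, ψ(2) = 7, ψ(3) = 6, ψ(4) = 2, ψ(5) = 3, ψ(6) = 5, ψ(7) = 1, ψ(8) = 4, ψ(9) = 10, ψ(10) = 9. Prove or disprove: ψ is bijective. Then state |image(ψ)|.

10

The values 8, 7, 6, 2, 3, 5, 1, 4, 10, 9 are a permutation of {1, 2, 3, 4, 5, 6, 7, 8, 9, 10}: each element appears exactly once.
So ψ is injective and surjective, hence bijective.
The image of ψ is {1, 2, 3, 4, 5, 6, 7, 8, 9, 10}, which has 10 elements.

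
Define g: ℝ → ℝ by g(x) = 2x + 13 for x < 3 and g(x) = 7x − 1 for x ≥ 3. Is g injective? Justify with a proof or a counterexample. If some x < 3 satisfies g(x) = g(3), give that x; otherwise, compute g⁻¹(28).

Both pieces are strictly increasing (slopes 2 and 7), so each is injective on its own interval.
The left piece maps (−∞, 3) onto (−∞, 19); the right piece maps [3, ∞) onto [20, ∞).
These images are disjoint, so no value is attained by both pieces. So g is injective.
Because the two images are disjoint, no x < 3 has g(x) = g(3), so we compute g⁻¹(28): 28 lies in [20, ∞), so solve 7x − 1 = 28: x = (28 + 1)/7 = 29/7.

29/7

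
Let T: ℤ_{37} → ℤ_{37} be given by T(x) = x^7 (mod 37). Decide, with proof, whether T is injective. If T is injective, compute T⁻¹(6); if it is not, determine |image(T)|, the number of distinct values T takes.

31

Since 37 is prime, the nonzero elements of ℤ_{37} form a cyclic group of order 36.
As gcd(7, 36) = 1, raising to the 7th power is a bijection on this group: if a^7 ≡ b^7 then (ab^{−1})^7 = 1, and the only element of order dividing gcd(7, 36) = 1 is 1, so a = b.
With T(0) = 0 this makes T injective on all of ℤ_{37}, hence bijective (finite equal-size domain and codomain). In particular T is injective.
Since T is injective, we find the preimage of 6. The inverse of x ↦ x^7 on (ℤ_{37})^× is x ↦ x^31, because 7·31 = 217 = 6·36 + 1 ≡ 1 (mod 36) and x^{36} = 1 for x ≠ 0 (Fermat). So T⁻¹(6) = 6^31 mod 37.
Repeated squaring mod 37: 6^1 ≡ 6, 6^2 ≡ 6² = 36, 6^4 ≡ 36² = 1296 ≡ 1, 6^8 ≡ 1² = 1, 6^16 ≡ 1² = 1. Since 31 = 16 + 8 + 4 + 2 + 1, 6^31 ≡ 1·1·1·36·6: 1·1 = 1, then 1·1 = 1, then 1·36 = 36, then 36·6 = 216 ≡ 31. So 6^31 ≡ 31 (mod 37).
Hence T⁻¹(6) = 31.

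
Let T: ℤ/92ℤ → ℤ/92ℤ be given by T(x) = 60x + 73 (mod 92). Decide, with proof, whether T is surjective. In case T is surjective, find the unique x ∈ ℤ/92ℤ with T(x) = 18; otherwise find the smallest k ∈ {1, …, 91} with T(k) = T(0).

23

Since gcd(60, 92) = 4, we have 60x ≡ 0 (mod 4) for all x, so T(x) ≡ 1 (mod 4).
But 0 ≢ 1 (mod 4), so 0 ∈ ℤ/92ℤ has no preimage. Thus T is not surjective.
Since T is not surjective, we find the least positive k with T(k) = T(0): this means 60k ≡ 0 (mod 92), i.e. 92 ∣ 60k. Since gcd(60, 92) = 4, dividing through by 4 this holds exactly when 23 ∣ 15k, and as gcd(15, 23) = 1, exactly when 23 ∣ k.
The smallest positive such k is 23.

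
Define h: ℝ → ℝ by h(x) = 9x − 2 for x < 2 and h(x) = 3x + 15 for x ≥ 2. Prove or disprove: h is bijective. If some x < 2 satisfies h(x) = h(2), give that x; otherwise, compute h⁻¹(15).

17/9

Both pieces are strictly increasing (slopes 9 and 3), so each is injective on its own interval.
The left piece maps (−∞, 2) onto (−∞, 16); the right piece maps [2, ∞) onto [21, ∞).
The images leave a gap (16 has no preimage), so h is not surjective, hence not bijective.
Because the two images are disjoint, no x < 2 has h(x) = h(2), so we compute h⁻¹(15): 15 lies in (−∞, 16), so solve 9x − 2 = 15: x = (15 + 2)/9 = 17/9.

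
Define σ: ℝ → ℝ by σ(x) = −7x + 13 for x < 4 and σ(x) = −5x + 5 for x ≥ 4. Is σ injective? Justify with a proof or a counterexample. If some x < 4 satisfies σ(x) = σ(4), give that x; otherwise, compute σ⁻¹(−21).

26/5

Both pieces are strictly decreasing (slopes −7 and −5), so each is injective on its own interval.
The left piece maps (−∞, 4) onto (−15, ∞); the right piece maps [4, ∞) onto (−∞, −15].
These images are disjoint, so no value is attained by both pieces. Hence σ is injective.
Because the two images are disjoint, no x < 4 has σ(x) = σ(4), so we compute σ⁻¹(−21): −21 lies in (−∞, −15], so solve −5x + 5 = −21: x = (−21 − 5)/(−5) = 26/5.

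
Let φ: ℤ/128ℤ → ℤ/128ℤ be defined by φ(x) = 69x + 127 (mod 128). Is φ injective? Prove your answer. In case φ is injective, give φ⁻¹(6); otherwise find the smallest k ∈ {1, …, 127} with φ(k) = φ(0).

If φ(s) = φ(t), then 69s ≡ 69t (mod 128). Because gcd(69, 128) = 1, we may cancel 69 to get s ≡ t (mod 128).
Therefore φ is injective.
We now compute 69⁻¹ mod 128 explicitly. Euclid's algorithm: 128 = 1·69 + 59, 69 = 1·59 + 10, 59 = 5·10 + 9, 10 = 1·9 + 1; back-substituting gives 1 = 13·69 − 7·128, so 69⁻¹ ≡ 13 (mod 128).
Since φ is injective, we compute φ⁻¹(6): solve 69x + 127 ≡ 6 (mod 128), i.e. 69x ≡ 7 (mod 128).
Multiplying by 69⁻¹ = 13 gives x ≡ 13·7 = 91 ≡ 91 (mod 128).
Check: φ(91) = 69·91 + 127 = 6406 = 50·128 + 6 ≡ 6 (mod 128).

91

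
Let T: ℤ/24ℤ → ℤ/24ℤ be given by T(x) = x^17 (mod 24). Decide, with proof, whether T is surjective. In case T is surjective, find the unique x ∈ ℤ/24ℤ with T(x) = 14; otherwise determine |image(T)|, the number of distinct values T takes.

T(0) = 0^17 = 0.
T(6): Repeated squaring mod 24: 6^1 ≡ 6, 6^2 ≡ 6² = 36 ≡ 12, 6^4 ≡ 12² = 144 ≡ 0, 6^8 ≡ 0² = 0, 6^16 ≡ 0² = 0. Since 17 = 16 + 1, 6^17 ≡ 0·6: 0·6 = 0. So 6^17 ≡ 0 (mod 24).
So T(0) = T(6) = 0 while 0 ≠ 6, hence T is not injective.
A non-injective map from the 24-element set ℤ/24ℤ to itself takes at most 23 distinct values, so it cannot be surjective. Thus T is not surjective.
Since T is not surjective, we determine |image(T)|. Computing x^17 mod 24 for each x (by repeated squaring, reducing mod 24 at every step), the values T(0), T(1), …, T(23) are: 0, 1, 8, 3, 16, 5, 0, 7, 8, 9, 16, 11, 0, 13, 8, 15, 16, 17, 0, 19, 8, 21, 16, 23.
The distinct values are {0, 1, 3, 5, 7, 8, 9, 11, 13, 15, 16, 17, 19, 21, 23}; there are 15 of them.

15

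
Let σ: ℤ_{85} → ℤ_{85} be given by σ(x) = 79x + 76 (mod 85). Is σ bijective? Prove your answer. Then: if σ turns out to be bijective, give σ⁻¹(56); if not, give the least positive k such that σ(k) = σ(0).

60

Recall that σ is injective when σ(u) = σ(v) forces u = v.
If σ(u) = σ(v), then 79u ≡ 79v (mod 85). Because gcd(79, 85) = 1, we may cancel 79 to get u ≡ v (mod 85).
We now compute 79⁻¹ mod 85 explicitly. Euclid's algorithm: 85 = 1·79 + 6, 79 = 13·6 + 1; back-substituting gives 1 = 14·79 − 13·85, so 79⁻¹ ≡ 14 (mod 85).
For any y ∈ ℤ_{85}, x = 14(y − 76) mod 85 satisfies σ(x) = 79·14(y − 76) + 76 ≡ y (since 79·14 ≡ 1 mod 85). So every y has a preimage.
Thus σ is bijective.
Since σ is bijective, we find σ⁻¹(56): we need 79x ≡ 56 − 76 ≡ 65 (mod 85). Using 79⁻¹ = 14: x ≡ 14·65 = 910 = 10·85 + 60, so x = 60.
Check: σ(60) = 79·60 + 76 = 4816 = 56·85 + 56 ≡ 56 (mod 85).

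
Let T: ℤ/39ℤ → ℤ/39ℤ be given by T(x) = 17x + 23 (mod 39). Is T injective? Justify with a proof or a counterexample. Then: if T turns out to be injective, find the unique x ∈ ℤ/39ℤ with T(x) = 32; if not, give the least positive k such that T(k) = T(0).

12

Recall: T is injective when T(x_1) = T(x_2) forces x_1 = x_2.
Suppose T(x_1) = T(x_2) in ℤ/39ℤ. Then 17x_1 + 23 ≡ 17x_2 + 23 (mod 39), hence 17(x_1 − x_2) ≡ 0 (mod 39).
Since gcd(17, 39) = 1, 17 is invertible modulo 39, so x_1 − x_2 ≡ 0 (mod 39), i.e. x_1 = x_2.
Therefore T is injective.
We now compute 17⁻¹ mod 39 explicitly. Euclid's algorithm: 39 = 2·17 + 5, 17 = 3·5 + 2, 5 = 2·2 + 1; back-substituting gives 1 = 23·17 − 10·39, so 17⁻¹ ≡ 23 (mod 39).
Since T is injective, we find T⁻¹(32): we need 17x ≡ 32 − 23 ≡ 9 (mod 39). Using 17⁻¹ = 23: x ≡ 23·9 = 207 = 5·39 + 12, so x = 12.
Check: T(12) = 17·12 + 23 = 227 = 5·39 + 32 ≡ 32 (mod 39).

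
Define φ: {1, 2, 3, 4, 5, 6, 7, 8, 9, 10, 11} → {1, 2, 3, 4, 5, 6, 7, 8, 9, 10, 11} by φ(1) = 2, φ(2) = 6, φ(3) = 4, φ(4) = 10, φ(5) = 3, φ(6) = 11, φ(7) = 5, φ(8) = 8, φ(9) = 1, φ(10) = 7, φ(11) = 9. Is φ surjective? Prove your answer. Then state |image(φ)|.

11

Every element of the codomain has a preimage: 1 = φ(9), 2 = φ(1), 3 = φ(5), 4 = φ(3), 5 = φ(7), 6 = φ(2), 7 = φ(10), 8 = φ(8), 9 = φ(11), 10 = φ(4), 11 = φ(6).
Thus φ is surjective.
The image of φ is {1, 2, 3, 4, 5, 6, 7, 8, 9, 10, 11}, which has 11 elements.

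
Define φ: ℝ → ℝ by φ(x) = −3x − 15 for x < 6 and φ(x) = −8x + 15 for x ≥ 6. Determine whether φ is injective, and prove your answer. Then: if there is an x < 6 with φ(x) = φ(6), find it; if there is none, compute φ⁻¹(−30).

5

Both pieces are strictly decreasing (slopes −3 and −8), so each is injective on its own interval.
The left piece maps (−∞, 6) onto (−33, ∞); the right piece maps [6, ∞) onto (−∞, −33].
These images are disjoint, so no value is attained by both pieces. Therefore φ is injective.
Because the two images are disjoint, no x < 6 has φ(x) = φ(6), so we compute φ⁻¹(−30): −30 lies in (−33, ∞), so solve −3x − 15 = −30: x = (−30 + 15)/(−3) = 5.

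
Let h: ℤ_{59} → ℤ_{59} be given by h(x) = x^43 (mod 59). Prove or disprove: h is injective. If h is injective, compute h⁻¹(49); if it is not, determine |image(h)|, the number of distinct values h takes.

Since 59 is prime, the nonzero elements of ℤ_{59} form a cyclic group of order 58.
As gcd(43, 58) = 1, raising to the 43rd power is a bijection on this group: if u^43 ≡ v^43 then (uv^{−1})^43 = 1, and the only element of order dividing gcd(43, 58) = 1 is 1, so u = v.
With h(0) = 0 this makes h injective on all of ℤ_{59}, hence bijective (finite equal-size domain and codomain). In particular h is injective.
Since h is injective, we find the preimage of 49. The inverse of x ↦ x^43 on (ℤ_{59})^× is x ↦ x^27, because 43·27 = 1161 = 20·58 + 1 ≡ 1 (mod 58) and x^{58} = 1 for x ≠ 0 (Fermat). So h⁻¹(49) = 49^27 mod 59.
Repeated squaring mod 59: 49^1 ≡ 49, 49^2 ≡ 49² = 2401 ≡ 41, 49^4 ≡ 41² = 1681 ≡ 29, 49^8 ≡ 29² = 841 ≡ 15, 49^16 ≡ 15² = 225 ≡ 48. Since 27 = 16 + 8 + 2 + 1, 49^27 ≡ 48·15·41·49: 48·15 = 720 ≡ 12, then 12·41 = 492 ≡ 20, then 20·49 = 980 ≡ 36. So 49^27 ≡ 36 (mod 59).
Hence h⁻¹(49) = 36.

36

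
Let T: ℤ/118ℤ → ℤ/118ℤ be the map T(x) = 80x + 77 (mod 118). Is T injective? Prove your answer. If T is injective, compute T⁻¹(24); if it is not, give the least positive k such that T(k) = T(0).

We have gcd(80, 118) = 2 > 1. Taking s = 0 and t = 59: T(0) = 77 and T(59) = 80·59 + 77 = 4797 ≡ 77 (mod 118).
So T(0) = T(59) while 0 ≠ 59, therefore T is not injective.
Since T is not injective, we find the least positive k with T(k) = T(0): this means 80k ≡ 0 (mod 118), i.e. 118 ∣ 80k. Since gcd(80, 118) = 2, dividing through by 2 this holds exactly when 59 ∣ 40k, and as gcd(40, 59) = 1, exactly when 59 ∣ k.
The smallest positive such k is 59.

59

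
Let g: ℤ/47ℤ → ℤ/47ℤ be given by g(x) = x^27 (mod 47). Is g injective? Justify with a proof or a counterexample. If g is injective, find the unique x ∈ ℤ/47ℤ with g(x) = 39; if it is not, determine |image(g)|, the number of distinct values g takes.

22

Since 47 is prime, the nonzero elements of ℤ/47ℤ form a cyclic group of order 46.
As gcd(27, 46) = 1, raising to the 27th power is a bijection on this group: if x_1^27 ≡ x_2^27 then (x_1x_2^{−1})^27 = 1, and the only element of order dividing gcd(27, 46) = 1 is 1, so x_1 = x_2.
With g(0) = 0 this makes g injective on all of ℤ/47ℤ, hence bijective (finite equal-size domain and codomain). In particular g is injective.
Since g is injective, we find the preimage of 39. The inverse of x ↦ x^27 on (ℤ/47ℤ)^× is x ↦ x^29, because 27·29 = 783 = 17·46 + 1 ≡ 1 (mod 46) and x^{46} = 1 for x ≠ 0 (Fermat). So g⁻¹(39) = 39^29 mod 47.
Repeated squaring mod 47: 39^1 ≡ 39, 39^2 ≡ 39² = 1521 ≡ 17, 39^4 ≡ 17² = 289 ≡ 7, 39^8 ≡ 7² = 49 ≡ 2, 39^16 ≡ 2² = 4. Since 29 = 16 + 8 + 4 + 1, 39^29 ≡ 4·2·7·39: 4·2 = 8, then 8·7 = 56 ≡ 9, then 9·39 = 351 ≡ 22. So 39^29 ≡ 22 (mod 47).
Hence g⁻¹(39) = 22.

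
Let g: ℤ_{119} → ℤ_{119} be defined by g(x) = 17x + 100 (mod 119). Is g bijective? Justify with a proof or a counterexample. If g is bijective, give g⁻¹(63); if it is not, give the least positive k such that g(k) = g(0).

7

Recall that g is injective if g(s) = g(t) implies s = t.
We have gcd(17, 119) = 17 > 1. Taking s = 0 and t = 7: g(0) = 100 and g(7) = 17·7 + 100 = 219 ≡ 100 (mod 119).
So g(0) = g(7) while 0 ≠ 7, therefore g is not injective, hence not bijective.
Since g is not bijective, we find the least positive k with g(k) = g(0): this means 17k ≡ 0 (mod 119), i.e. 119 ∣ 17k. Since gcd(17, 119) = 17, dividing through by 17 this holds exactly when 7 ∣ k.
The smallest positive such k is 7.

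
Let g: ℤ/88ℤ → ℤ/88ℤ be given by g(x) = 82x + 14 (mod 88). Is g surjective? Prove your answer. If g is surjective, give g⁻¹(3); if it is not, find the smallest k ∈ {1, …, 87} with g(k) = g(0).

Recall that surjectivity means every element of the codomain has a preimage under g.
Since gcd(82, 88) = 2, we have 82x ≡ 0 (mod 2) for all x, so g(x) ≡ 0 (mod 2).
But 1 ≢ 0 (mod 2), so 1 ∈ ℤ/88ℤ has no preimage. Thus g is not surjective.
Since g is not surjective, we find the least positive k with g(k) = g(0): this means 82k ≡ 0 (mod 88), i.e. 88 ∣ 82k. Since gcd(82, 88) = 2, dividing through by 2 this holds exactly when 44 ∣ 41k, and as gcd(41, 44) = 1, exactly when 44 ∣ k.
The smallest positive such k is 44.

44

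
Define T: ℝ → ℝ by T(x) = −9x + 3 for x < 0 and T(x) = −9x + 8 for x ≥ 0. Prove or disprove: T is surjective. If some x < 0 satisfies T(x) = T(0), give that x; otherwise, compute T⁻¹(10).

-5/9

Both pieces are strictly decreasing (slopes −9 and −9), so each is injective on its own interval.
The left piece maps (−∞, 0) onto (3, ∞); the right piece maps [0, ∞) onto (−∞, 8].
The union (3, ∞) ∪ (−∞, 8] covers ℝ, so T is surjective.
For the follow-up: the images overlap, so an x < 0 with T(x) = T(0) exists. T(0) = 8; solving −9x + 3 = 8 for x < 0 gives x = (8 − 3)/(−9) = −5/9.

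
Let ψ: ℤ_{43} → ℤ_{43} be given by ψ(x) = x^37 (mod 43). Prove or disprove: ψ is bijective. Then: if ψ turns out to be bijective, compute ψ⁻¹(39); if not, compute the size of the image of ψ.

2

Since 43 is prime, the nonzero elements of ℤ_{43} form a cyclic group of order 42.
As gcd(37, 42) = 1, raising to the 37th power is a bijection on this group: if x_1^37 ≡ x_2^37 then (x_1x_2^{−1})^37 = 1, and the only element of order dividing gcd(37, 42) = 1 is 1, so x_1 = x_2.
With ψ(0) = 0 this makes ψ injective on all of ℤ_{43}, hence bijective (finite equal-size domain and codomain). In particular ψ is bijective.
Since ψ is bijective, we find the preimage of 39. The inverse of x ↦ x^37 on (ℤ_{43})^× is x ↦ x^25, because 37·25 = 925 = 22·42 + 1 ≡ 1 (mod 42) and x^{42} = 1 for x ≠ 0 (Fermat). So ψ⁻¹(39) = 39^25 mod 43.
Repeated squaring mod 43: 39^1 ≡ 39, 39^2 ≡ 39² = 1521 ≡ 16, 39^4 ≡ 16² = 256 ≡ 41, 39^8 ≡ 41² = 1681 ≡ 4, 39^16 ≡ 4² = 16. Since 25 = 16 + 8 + 1, 39^25 ≡ 16·4·39: 16·4 = 64 ≡ 21, then 21·39 = 819 ≡ 2. So 39^25 ≡ 2 (mod 43).
Hence ψ⁻¹(39) = 2.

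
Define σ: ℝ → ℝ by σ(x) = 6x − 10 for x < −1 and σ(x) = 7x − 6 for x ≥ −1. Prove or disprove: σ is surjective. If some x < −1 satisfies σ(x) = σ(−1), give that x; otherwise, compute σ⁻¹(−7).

-1/7

Both pieces are strictly increasing (slopes 6 and 7), so each is injective on its own interval.
The left piece maps (−∞, −1) onto (−∞, −16); the right piece maps [−1, ∞) onto [−13, ∞).
The union (−∞, −16) ∪ [−13, ∞) omits the interval between −16 and −13; in particular −16 has no preimage. So σ is not surjective.
Because the two images are disjoint, no x < −1 has σ(x) = σ(−1), so we compute σ⁻¹(−7): −7 lies in [−13, ∞), so solve 7x − 6 = −7: x = (−7 + 6)/7 = −1/7.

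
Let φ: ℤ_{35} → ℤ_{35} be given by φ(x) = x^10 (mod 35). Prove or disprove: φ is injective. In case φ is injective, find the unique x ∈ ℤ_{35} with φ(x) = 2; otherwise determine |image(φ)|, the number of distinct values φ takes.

12

φ(1) = 1^10 = 1.
φ(6): Repeated squaring mod 35: 6^1 ≡ 6, 6^2 ≡ 6² = 36 ≡ 1, 6^4 ≡ 1² = 1, 6^8 ≡ 1² = 1. Since 10 = 8 + 2, 6^10 ≡ 1·1: 1·1 = 1. So 6^10 ≡ 1 (mod 35).
So φ(1) = φ(6) = 1 while 1 ≠ 6, hence φ is not injective.
Since φ is not injective, we determine |image(φ)|. Computing x^10 mod 35 for each x (by repeated squaring, reducing mod 35 at every step), the values φ(0), φ(1), …, φ(34) are: 0, 1, 9, 4, 11, 30, 1, 14, 29, 16, 25, 11, 9, 29, 21, 15, 16, 4, 4, 16, 15, 21, 29, 9, 11, 25, 16, 29, 14, 1, 30, 11, 4, 9, 1.
The distinct values are {0, 1, 4, 9, 11, 14, 15, 16, 21, 25, 29, 30}; there are 12 of them.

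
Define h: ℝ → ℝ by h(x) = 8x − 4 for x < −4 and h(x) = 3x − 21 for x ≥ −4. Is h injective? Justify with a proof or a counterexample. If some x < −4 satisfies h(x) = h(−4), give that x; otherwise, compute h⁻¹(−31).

Both pieces are strictly increasing (slopes 8 and 3), so each is injective on its own interval.
The left piece maps (−∞, −4) onto (−∞, −36); the right piece maps [−4, ∞) onto [−33, ∞).
These images are disjoint, so no value is attained by both pieces. Hence h is injective.
Because the two images are disjoint, no x < −4 has h(x) = h(−4), so we compute h⁻¹(−31): −31 lies in [−33, ∞), so solve 3x − 21 = −31: x = (−31 + 21)/3 = −10/3.

-10/3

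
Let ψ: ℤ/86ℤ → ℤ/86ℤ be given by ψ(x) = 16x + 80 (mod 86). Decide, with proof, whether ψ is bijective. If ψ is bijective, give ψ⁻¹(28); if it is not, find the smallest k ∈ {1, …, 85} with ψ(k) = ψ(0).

43

We have gcd(16, 86) = 2 > 1. Taking a = 0 and b = 43: ψ(0) = 80 and ψ(43) = 16·43 + 80 = 768 ≡ 80 (mod 86).
So ψ(0) = ψ(43) while 0 ≠ 43, hence ψ is not injective, hence not bijective.
Since ψ is not bijective, we find the least positive k with ψ(k) = ψ(0): this means 16k ≡ 0 (mod 86), i.e. 86 ∣ 16k. Since gcd(16, 86) = 2, dividing through by 2 this holds exactly when 43 ∣ 8k, and as gcd(8, 43) = 1, exactly when 43 ∣ k.
The smallest positive such k is 43.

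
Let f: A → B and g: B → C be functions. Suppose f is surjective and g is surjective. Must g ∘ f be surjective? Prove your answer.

surjective

Let c ∈ C. Since g is surjective, there is b ∈ B with g(b) = c. Since f is surjective, there is a ∈ A with f(a) = b.
Then (g ∘ f)(a) = g(b) = c. So g ∘ f is surjective.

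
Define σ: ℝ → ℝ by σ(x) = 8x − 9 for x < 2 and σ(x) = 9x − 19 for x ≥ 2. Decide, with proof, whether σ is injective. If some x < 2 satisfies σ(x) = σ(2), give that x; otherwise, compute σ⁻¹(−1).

Both pieces are strictly increasing (slopes 8 and 9), so each is injective on its own interval.
The left piece maps (−∞, 2) onto (−∞, 7); the right piece maps [2, ∞) onto [−1, ∞).
These images overlap. In particular σ(2) = −1 (right piece), and solving 8x − 9 = −1 on the left piece gives x = 1 < 2.
So σ(1) = σ(2) with 1 ≠ 2, and σ is not injective. This x = 1 is the requested value below 2.

1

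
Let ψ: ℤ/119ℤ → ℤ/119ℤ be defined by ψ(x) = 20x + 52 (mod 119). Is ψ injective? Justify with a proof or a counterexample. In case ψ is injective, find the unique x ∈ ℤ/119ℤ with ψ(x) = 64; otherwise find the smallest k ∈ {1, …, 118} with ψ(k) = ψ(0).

72

By definition, ψ is injective if ψ(x_1) = ψ(x_2) implies x_1 = x_2.
If ψ(x_1) = ψ(x_2), then 20x_1 ≡ 20x_2 (mod 119). Because gcd(20, 119) = 1, we may cancel 20 to get x_1 ≡ x_2 (mod 119).
Therefore ψ is injective.
We now compute 20⁻¹ mod 119 explicitly. Euclid's algorithm: 119 = 5·20 + 19, 20 = 1·19 + 1; back-substituting gives 1 = 6·20 − 1·119, so 20⁻¹ ≡ 6 (mod 119).
Since ψ is injective, we find ψ⁻¹(64): we need 20x ≡ 64 − 52 ≡ 12 (mod 119). Using 20⁻¹ = 6: x ≡ 6·12 = 72, so x = 72.
Check: ψ(72) = 20·72 + 52 = 1492 = 12·119 + 64 ≡ 64 (mod 119).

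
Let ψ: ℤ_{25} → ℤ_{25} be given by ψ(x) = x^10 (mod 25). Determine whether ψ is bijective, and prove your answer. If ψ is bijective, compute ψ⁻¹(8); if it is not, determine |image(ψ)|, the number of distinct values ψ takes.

3

ψ(2): Repeated squaring mod 25: 2^1 ≡ 2, 2^2 ≡ 2² = 4, 2^4 ≡ 4² = 16, 2^8 ≡ 16² = 256 ≡ 6. Since 10 = 8 + 2, 2^10 ≡ 6·4: 6·4 = 24. So 2^10 ≡ 24 (mod 25).
ψ(3): Repeated squaring mod 25: 3^1 ≡ 3, 3^2 ≡ 3² = 9, 3^4 ≡ 9² = 81 ≡ 6, 3^8 ≡ 6² = 36 ≡ 11. Since 10 = 8 + 2, 3^10 ≡ 11·9: 11·9 = 99 ≡ 24. So 3^10 ≡ 24 (mod 25).
So ψ(2) = ψ(3) = 24 while 2 ≠ 3, so ψ is not injective, hence not bijective.
Since ψ is not bijective, we determine |image(ψ)|. Computing x^10 mod 25 for each x (by repeated squaring, reducing mod 25 at every step), the values ψ(0), ψ(1), …, ψ(24) are: 0, 1, 24, 24, 1, 0, 1, 24, 24, 1, 0, 1, 24, 24, 1, 0, 1, 24, 24, 1, 0, 1, 24, 24, 1.
The distinct values are {0, 1, 24}; there are 3 of them.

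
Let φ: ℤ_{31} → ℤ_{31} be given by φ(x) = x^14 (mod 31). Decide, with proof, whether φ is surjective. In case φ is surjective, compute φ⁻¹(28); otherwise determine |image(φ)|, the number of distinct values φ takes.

16

φ(15): Repeated squaring mod 31: 15^1 ≡ 15, 15^2 ≡ 15² = 225 ≡ 8, 15^4 ≡ 8² = 64 ≡ 2, 15^8 ≡ 2² = 4. Since 14 = 8 + 4 + 2, 15^14 ≡ 4·2·8: 4·2 = 8, then 8·8 = 64 ≡ 2. So 15^14 ≡ 2 (mod 31).
φ(16): Repeated squaring mod 31: 16^1 ≡ 16, 16^2 ≡ 16² = 256 ≡ 8, 16^4 ≡ 8² = 64 ≡ 2, 16^8 ≡ 2² = 4. Since 14 = 8 + 4 + 2, 16^14 ≡ 4·2·8: 4·2 = 8, then 8·8 = 64 ≡ 2. So 16^14 ≡ 2 (mod 31).
So φ(15) = φ(16) = 2 while 15 ≠ 16, hence φ is not injective.
A non-injective map from the 31-element set ℤ_{31} to itself takes at most 30 distinct values, so it cannot be surjective. Thus φ is not surjective.
Since φ is not surjective, we determine |image(φ)|. Computing x^14 mod 31 for each x (by repeated squaring, reducing mod 31 at every step), the values φ(0), φ(1), …, φ(30) are: 0, 1, 16, 10, 8, 25, 5, 9, 4, 7, 28, 14, 18, 19, 20, 2, 2, 20, 19, 18, 14, 28, 7, 4, 9, 5, 25, 8, 10, 16, 1.
The distinct values are {0, 1, 2, 4, 5, 7, 8, 9, 10, 14, 16, 18, 19, 20, 25, 28}; there are 16 of them.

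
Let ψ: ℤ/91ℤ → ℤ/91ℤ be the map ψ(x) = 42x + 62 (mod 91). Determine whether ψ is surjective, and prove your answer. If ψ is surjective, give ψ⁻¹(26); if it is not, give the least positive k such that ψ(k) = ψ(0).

13

Recall that ψ is surjective if every y in the codomain equals ψ(x) for some x in the domain.
Since gcd(42, 91) = 7, we have 42x ≡ 0 (mod 7) for all x, so ψ(x) ≡ 6 (mod 7).
But 0 ≢ 6 (mod 7), so 0 ∈ ℤ/91ℤ has no preimage. Thus ψ is not surjective.
Since ψ is not surjective, we find the least positive k with ψ(k) = ψ(0): this means 42k ≡ 0 (mod 91), i.e. 91 ∣ 42k. Since gcd(42, 91) = 7, dividing through by 7 this holds exactly when 13 ∣ 6k, and as gcd(6, 13) = 1, exactly when 13 ∣ k.
The smallest positive such k is 13.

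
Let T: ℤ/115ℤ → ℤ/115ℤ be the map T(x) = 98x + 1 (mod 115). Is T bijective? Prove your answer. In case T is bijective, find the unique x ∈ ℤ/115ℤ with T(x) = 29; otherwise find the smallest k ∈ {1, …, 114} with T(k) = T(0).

66

Recall that injectivity means: for all u, v in the domain, T(u) = T(v) implies u = v.
Suppose T(u) = T(v) in ℤ/115ℤ. Then 98u + 1 ≡ 98v + 1 (mod 115), so 98(u − v) ≡ 0 (mod 115).
Since gcd(98, 115) = 1, 98 is invertible modulo 115, so u − v ≡ 0 (mod 115), i.e. u = v.
We now compute 98⁻¹ mod 115 explicitly. Euclid's algorithm: 115 = 1·98 + 17, 98 = 5·17 + 13, 17 = 1·13 + 4, 13 = 3·4 + 1; back-substituting gives 1 = 27·98 − 23·115, so 98⁻¹ ≡ 27 (mod 115).
Then y ↦ 27(y − 1) is a two-sided inverse to T, so every y ∈ ℤ/115ℤ has a preimage.
Hence T is bijective.
Since T is bijective, we compute T⁻¹(29): solve 98x + 1 ≡ 29 (mod 115), i.e. 98x ≡ 28 (mod 115).
Multiplying by 98⁻¹ = 27 gives x ≡ 27·28 = 756 = 6·115 + 66 ≡ 66 (mod 115).
Check: T(66) = 98·66 + 1 = 6469 = 56·115 + 29 ≡ 29 (mod 115).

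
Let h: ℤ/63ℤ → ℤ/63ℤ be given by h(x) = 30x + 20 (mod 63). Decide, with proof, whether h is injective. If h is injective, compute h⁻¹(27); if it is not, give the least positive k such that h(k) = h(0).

We have gcd(30, 63) = 3 > 1. Taking a = 0 and b = 21: h(0) = 20 and h(21) = 30·21 + 20 = 650 ≡ 20 (mod 63).
So h(0) = h(21) while 0 ≠ 21, so h is not injective.
Since h is not injective, we find the least positive k with h(k) = h(0): this means 30k ≡ 0 (mod 63), i.e. 63 ∣ 30k. Since gcd(30, 63) = 3, dividing through by 3 this holds exactly when 21 ∣ 10k, and as gcd(10, 21) = 1, exactly when 21 ∣ k.
The smallest positive such k is 21.

21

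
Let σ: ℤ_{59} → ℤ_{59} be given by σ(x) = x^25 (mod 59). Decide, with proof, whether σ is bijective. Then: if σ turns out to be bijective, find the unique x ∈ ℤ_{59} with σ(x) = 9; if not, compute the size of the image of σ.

Since 59 is prime, the nonzero elements of ℤ_{59} form a cyclic group of order 58.
As gcd(25, 58) = 1, raising to the 25th power is a bijection on this group: if a^25 ≡ b^25 then (ab^{−1})^25 = 1, and the only element of order dividing gcd(25, 58) = 1 is 1, so a = b.
With σ(0) = 0 this makes σ injective on all of ℤ_{59}, hence bijective (finite equal-size domain and codomain). In particular σ is bijective.
Since σ is bijective, we find the preimage of 9. The inverse of x ↦ x^25 on (ℤ_{59})^× is x ↦ x^7, because 25·7 = 175 = 3·58 + 1 ≡ 1 (mod 58) and x^{58} = 1 for x ≠ 0 (Fermat). So σ⁻¹(9) = 9^7 mod 59.
Repeated squaring mod 59: 9^1 ≡ 9, 9^2 ≡ 9² = 81 ≡ 22, 9^4 ≡ 22² = 484 ≡ 12. Since 7 = 4 + 2 + 1, 9^7 ≡ 12·22·9: 12·22 = 264 ≡ 28, then 28·9 = 252 ≡ 16. So 9^7 ≡ 16 (mod 59).
Hence σ⁻¹(9) = 16.

16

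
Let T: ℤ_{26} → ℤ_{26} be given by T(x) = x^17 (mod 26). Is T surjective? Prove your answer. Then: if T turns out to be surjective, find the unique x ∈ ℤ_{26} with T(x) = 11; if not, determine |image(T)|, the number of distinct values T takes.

7

Computing x^17 mod 26 for each x (by repeated squaring, reducing mod 26 at every step), the values T(0), T(1), …, T(25) are: 0, 1, 6, 9, 10, 5, 2, 11, 8, 3, 4, 7, 12, 13, 14, 19, 22, 23, 18, 15, 24, 21, 16, 17, 20, 25.
Every element of ℤ_{26} appears exactly once in this list, so T is a bijection, and in particular surjective.
Since T is surjective, we read off the preimage of 11 from the same table: T(7) = 11, so T⁻¹(11) = 7.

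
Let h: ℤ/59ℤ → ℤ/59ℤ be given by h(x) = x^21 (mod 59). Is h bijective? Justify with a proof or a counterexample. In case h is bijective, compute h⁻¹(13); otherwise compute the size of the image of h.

44

Since 59 is prime, the nonzero elements of ℤ/59ℤ form a cyclic group of order 58.
As gcd(21, 58) = 1, raising to the 21st power is a bijection on this group: if x_1^21 ≡ x_2^21 then (x_1x_2^{−1})^21 = 1, and the only element of order dividing gcd(21, 58) = 1 is 1, so x_1 = x_2.
With h(0) = 0 this makes h injective on all of ℤ/59ℤ, hence bijective (finite equal-size domain and codomain). In particular h is bijective.
Since h is bijective, we find the preimage of 13. The inverse of x ↦ x^21 on (ℤ/59ℤ)^× is x ↦ x^47, because 21·47 = 987 = 17·58 + 1 ≡ 1 (mod 58) and x^{58} = 1 for x ≠ 0 (Fermat). So h⁻¹(13) = 13^47 mod 59.
Repeated squaring mod 59: 13^1 ≡ 13, 13^2 ≡ 13² = 169 ≡ 51, 13^4 ≡ 51² = 2601 ≡ 5, 13^8 ≡ 5² = 25, 13^16 ≡ 25² = 625 ≡ 35, 13^32 ≡ 35² = 1225 ≡ 45. Since 47 = 32 + 8 + 4 + 2 + 1, 13^47 ≡ 45·25·5·51·13: 45·25 = 1125 ≡ 4, then 4·5 = 20, then 20·51 = 1020 ≡ 17, then 17·13 = 221 ≡ 44. So 13^47 ≡ 44 (mod 59).
Hence h⁻¹(13) = 44.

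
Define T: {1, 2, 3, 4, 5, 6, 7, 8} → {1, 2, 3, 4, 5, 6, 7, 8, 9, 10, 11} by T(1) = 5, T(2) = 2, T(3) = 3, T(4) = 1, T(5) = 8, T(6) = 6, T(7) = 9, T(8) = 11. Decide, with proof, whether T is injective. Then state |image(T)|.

8

The values T(1), …, T(8) are 5, 2, 3, 1, 8, 6, 9, 11 — all distinct.
So T(x_1) = T(x_2) only when x_1 = x_2, and T is injective.
The image of T is {1, 2, 3, 5, 6, 8, 9, 11}, which has 8 elements.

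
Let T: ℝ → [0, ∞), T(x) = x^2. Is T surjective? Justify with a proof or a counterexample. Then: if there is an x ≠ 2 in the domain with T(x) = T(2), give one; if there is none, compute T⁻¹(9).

-2

For any y ∈ [0, ∞), x = y^{1/2} ∈ ℝ satisfies x^2 = y, so T is surjective.
For the follow-up, such an x exists: taking x = −2 ∈ ℝ gives T(−2) = 4 = T(2) with −2 ≠ 2.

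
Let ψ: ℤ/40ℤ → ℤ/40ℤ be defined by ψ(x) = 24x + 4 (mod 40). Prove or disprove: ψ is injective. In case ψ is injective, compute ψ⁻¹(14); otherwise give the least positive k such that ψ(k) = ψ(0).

By definition, ψ is injective when ψ(a) = ψ(b) forces a = b.
We have gcd(24, 40) = 8 > 1. Taking a = 0 and b = 5: ψ(0) = 4 and ψ(5) = 24·5 + 4 = 124 ≡ 4 (mod 40).
So ψ(0) = ψ(5) while 0 ≠ 5, therefore ψ is not injective.
Since ψ is not injective, we find the least positive k with ψ(k) = ψ(0): this means 24k ≡ 0 (mod 40), i.e. 40 ∣ 24k. Since gcd(24, 40) = 8, dividing through by 8 this holds exactly when 5 ∣ 3k, and as gcd(3, 5) = 1, exactly when 5 ∣ k.
The smallest positive such k is 5.

5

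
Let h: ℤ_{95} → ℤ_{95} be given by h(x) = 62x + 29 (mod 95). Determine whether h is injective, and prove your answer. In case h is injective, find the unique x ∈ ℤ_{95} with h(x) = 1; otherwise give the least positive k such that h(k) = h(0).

21

Recall: h is injective when h(s) = h(t) forces s = t.
Suppose h(s) = h(t) in ℤ_{95}. Then 62s + 29 ≡ 62t + 29 (mod 95), thus 62(s − t) ≡ 0 (mod 95).
Since gcd(62, 95) = 1, 62 is invertible modulo 95, so s − t ≡ 0 (mod 95), i.e. s = t.
Hence h is injective.
We now compute 62⁻¹ mod 95 explicitly. Euclid's algorithm: 95 = 1·62 + 33, 62 = 1·33 + 29, 33 = 1·29 + 4, 29 = 7·4 + 1; back-substituting gives 1 = 23·62 − 15·95, so 62⁻¹ ≡ 23 (mod 95).
Since h is injective, we find h⁻¹(1): we need 62x ≡ 1 − 29 ≡ 67 (mod 95). Using 62⁻¹ = 23: x ≡ 23·67 = 1541 = 16·95 + 21, so x = 21.
Check: h(21) = 62·21 + 29 = 1331 = 14·95 + 1 ≡ 1 (mod 95).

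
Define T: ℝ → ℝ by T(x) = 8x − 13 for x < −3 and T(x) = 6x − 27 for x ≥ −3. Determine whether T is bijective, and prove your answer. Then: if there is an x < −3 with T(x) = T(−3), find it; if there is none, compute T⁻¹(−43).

-4

Both pieces are strictly increasing (slopes 8 and 6), so each is injective on its own interval.
The left piece maps (−∞, −3) onto (−∞, −37); the right piece maps [−3, ∞) onto [−45, ∞).
These images overlap. In particular T(−3) = −45 (right piece), and solving 8x − 13 = −45 on the left piece gives x = −4 < −3.
So T(−4) = T(−3) with −4 ≠ −3, and T is not injective, hence not bijective. This x = −4 is the requested value below −3.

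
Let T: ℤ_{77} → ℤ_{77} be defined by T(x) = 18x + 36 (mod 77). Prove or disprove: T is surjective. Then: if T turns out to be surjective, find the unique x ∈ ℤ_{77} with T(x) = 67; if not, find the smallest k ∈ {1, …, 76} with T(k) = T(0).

6

Recall that surjectivity means every element of the codomain has a preimage under T.
Since gcd(18, 77) = 1, 18 is invertible modulo 77. Euclid's algorithm: 77 = 4·18 + 5, 18 = 3·5 + 3, 5 = 1·3 + 2, 3 = 1·2 + 1; back-substituting gives 1 = 30·18 − 7·77, so 18⁻¹ ≡ 30 (mod 77).
Then y ↦ 30(y − 36) is a two-sided inverse to T, so every y ∈ ℤ_{77} has a preimage.
Hence T is surjective.
Since T is surjective, we compute T⁻¹(67): solve 18x + 36 ≡ 67 (mod 77), i.e. 18x ≡ 31 (mod 77).
Multiplying by 18⁻¹ = 30 gives x ≡ 30·31 = 930 = 12·77 + 6 ≡ 6 (mod 77).
Check: T(6) = 18·6 + 36 = 144 = 1·77 + 67 ≡ 67 (mod 77).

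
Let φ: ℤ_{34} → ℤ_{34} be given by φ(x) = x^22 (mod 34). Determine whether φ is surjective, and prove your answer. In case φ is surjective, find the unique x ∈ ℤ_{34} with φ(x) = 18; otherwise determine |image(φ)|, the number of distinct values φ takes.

18

φ(16): Repeated squaring mod 34: 16^1 ≡ 16, 16^2 ≡ 16² = 256 ≡ 18, 16^4 ≡ 18² = 324 ≡ 18, 16^8 ≡ 18² = 324 ≡ 18, 16^16 ≡ 18² = 324 ≡ 18. Since 22 = 16 + 4 + 2, 16^22 ≡ 18·18·18: 18·18 = 324 ≡ 18, then 18·18 = 324 ≡ 18. So 16^22 ≡ 18 (mod 34).
φ(18): Repeated squaring mod 34: 18^1 ≡ 18, 18^2 ≡ 18² = 324 ≡ 18, 18^4 ≡ 18² = 324 ≡ 18, 18^8 ≡ 18² = 324 ≡ 18, 18^16 ≡ 18² = 324 ≡ 18. Since 22 = 16 + 4 + 2, 18^22 ≡ 18·18·18: 18·18 = 324 ≡ 18, then 18·18 = 324 ≡ 18. So 18^22 ≡ 18 (mod 34).
So φ(16) = φ(18) = 18 while 16 ≠ 18, hence φ is not injective.
A non-injective map from the 34-element set ℤ_{34} to itself takes at most 33 distinct values, so it cannot be surjective. So φ is not surjective.
Since φ is not surjective, we determine |image(φ)|. Computing x^22 mod 34 for each x (by repeated squaring, reducing mod 34 at every step), the values φ(0), φ(1), …, φ(33) are: 0, 1, 30, 15, 16, 19, 8, 9, 4, 21, 26, 25, 2, 33, 32, 13, 18, 17, 18, 13, 32, 33, 2, 25, 26, 21, 4, 9, 8, 19, 16, 15, 30, 1.
The distinct values are {0, 1, 2, 4, 8, 9, 13, 15, 16, 17, 18, 19, 21, 25, 26, 30, 32, 33}; there are 18 of them.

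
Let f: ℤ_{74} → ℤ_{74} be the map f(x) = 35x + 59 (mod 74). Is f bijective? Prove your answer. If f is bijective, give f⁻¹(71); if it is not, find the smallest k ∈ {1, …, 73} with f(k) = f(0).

Recall: injectivity means: for all u, v in the domain, f(u) = f(v) implies u = v.
Suppose f(u) = f(v) in ℤ_{74}. Then 35u + 59 ≡ 35v + 59 (mod 74), therefore 35(u − v) ≡ 0 (mod 74).
Since gcd(35, 74) = 1, 35 is invertible modulo 74, so u − v ≡ 0 (mod 74), i.e. u = v.
We now compute 35⁻¹ mod 74 explicitly. Euclid's algorithm: 74 = 2·35 + 4, 35 = 8·4 + 3, 4 = 1·3 + 1; back-substituting gives 1 = 55·35 − 26·74, so 35⁻¹ ≡ 55 (mod 74).
For any y ∈ ℤ_{74}, x = 55(y − 59) mod 74 satisfies f(x) = 35·55(y − 59) + 59 ≡ y (since 35·55 ≡ 1 mod 74). So every y has a preimage.
So f is bijective.
Since f is bijective, we compute f⁻¹(71): solve 35x + 59 ≡ 71 (mod 74), i.e. 35x ≡ 12 (mod 74).
Multiplying by 35⁻¹ = 55 gives x ≡ 55·12 = 660 = 8·74 + 68 ≡ 68 (mod 74).
Check: f(68) = 35·68 + 59 = 2439 = 32·74 + 71 ≡ 71 (mod 74).

68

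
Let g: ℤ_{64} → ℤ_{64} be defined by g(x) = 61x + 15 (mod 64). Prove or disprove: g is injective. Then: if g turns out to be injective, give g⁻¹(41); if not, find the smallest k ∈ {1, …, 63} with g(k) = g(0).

Suppose g(x_1) = g(x_2) in ℤ_{64}. Then 61x_1 + 15 ≡ 61x_2 + 15 (mod 64), hence 61(x_1 − x_2) ≡ 0 (mod 64).
Since gcd(61, 64) = 1, 61 is invertible modulo 64, thus x_1 − x_2 ≡ 0 (mod 64), i.e. x_1 = x_2.
So g is injective.
We now compute 61⁻¹ mod 64 explicitly. Euclid's algorithm: 64 = 1·61 + 3, 61 = 20·3 + 1; back-substituting gives 1 = 21·61 − 20·64, so 61⁻¹ ≡ 21 (mod 64).
Since g is injective, we compute g⁻¹(41): solve 61x + 15 ≡ 41 (mod 64), i.e. 61x ≡ 26 (mod 64).
Multiplying by 61⁻¹ = 21 gives x ≡ 21·26 = 546 = 8·64 + 34 ≡ 34 (mod 64).
Check: g(34) = 61·34 + 15 = 2089 = 32·64 + 41 ≡ 41 (mod 64).

34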